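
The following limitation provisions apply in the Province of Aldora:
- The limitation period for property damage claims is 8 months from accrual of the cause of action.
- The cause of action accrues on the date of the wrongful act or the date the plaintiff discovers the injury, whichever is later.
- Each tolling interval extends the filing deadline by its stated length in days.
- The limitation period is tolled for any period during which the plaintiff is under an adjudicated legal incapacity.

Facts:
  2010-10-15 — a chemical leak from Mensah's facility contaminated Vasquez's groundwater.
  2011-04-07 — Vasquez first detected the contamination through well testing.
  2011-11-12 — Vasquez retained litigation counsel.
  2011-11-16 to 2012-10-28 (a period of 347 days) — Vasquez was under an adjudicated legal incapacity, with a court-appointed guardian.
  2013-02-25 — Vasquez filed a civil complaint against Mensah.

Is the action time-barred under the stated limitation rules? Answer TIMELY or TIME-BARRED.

Taking the later of the act (2010-10-15) and discovery (2011-04-07), the claim accrued on 2011-04-07.
8 months from 2011-04-07 is 2011-12-07.
Because the plaintiff's legal incapacity ran from 2011-11-16 to 2012-10-28, the deadline is extended by 347 days to 2012-11-18.
None of the other events listed affects the running of the period under the stated rules.
The 2013-02-25 filing falls after the 2012-11-18 deadline; the claim is time-barred.

TIME-BARRED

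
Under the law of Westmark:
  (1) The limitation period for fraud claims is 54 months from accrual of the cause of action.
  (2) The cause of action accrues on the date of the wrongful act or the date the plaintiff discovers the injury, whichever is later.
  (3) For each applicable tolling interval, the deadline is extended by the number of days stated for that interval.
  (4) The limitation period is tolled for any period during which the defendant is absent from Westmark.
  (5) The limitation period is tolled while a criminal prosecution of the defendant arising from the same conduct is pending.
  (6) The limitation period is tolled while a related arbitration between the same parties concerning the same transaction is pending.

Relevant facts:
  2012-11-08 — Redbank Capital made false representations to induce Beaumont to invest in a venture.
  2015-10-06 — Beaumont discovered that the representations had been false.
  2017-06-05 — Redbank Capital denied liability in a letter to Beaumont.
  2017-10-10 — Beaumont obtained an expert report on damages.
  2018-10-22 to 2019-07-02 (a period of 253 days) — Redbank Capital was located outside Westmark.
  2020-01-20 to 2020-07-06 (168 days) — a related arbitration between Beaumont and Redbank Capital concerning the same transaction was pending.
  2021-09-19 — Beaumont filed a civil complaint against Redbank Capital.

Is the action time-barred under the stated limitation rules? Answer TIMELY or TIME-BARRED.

TIME-BARRED

Because discovery on 2015-10-06 post-dates the 2012-11-08 act, accrual under the later-of rule falls on 2015-10-06.
The untolled deadline — 54 months after 2015-10-06 — is 2020-04-06.
The period was tolled for 253 days by the defendant's absence from the jurisdiction (2018-10-22 to 2019-07-02), pushing the deadline to 2020-12-15.
Because the pending related arbitration ran from 2020-01-20 to 2020-07-06, the deadline is extended by 168 days to 2021-06-01.
None of the other events listed affects the running of the period under the stated rules.
The 2021-09-19 filing falls after the 2021-06-01 deadline; the claim is time-barred.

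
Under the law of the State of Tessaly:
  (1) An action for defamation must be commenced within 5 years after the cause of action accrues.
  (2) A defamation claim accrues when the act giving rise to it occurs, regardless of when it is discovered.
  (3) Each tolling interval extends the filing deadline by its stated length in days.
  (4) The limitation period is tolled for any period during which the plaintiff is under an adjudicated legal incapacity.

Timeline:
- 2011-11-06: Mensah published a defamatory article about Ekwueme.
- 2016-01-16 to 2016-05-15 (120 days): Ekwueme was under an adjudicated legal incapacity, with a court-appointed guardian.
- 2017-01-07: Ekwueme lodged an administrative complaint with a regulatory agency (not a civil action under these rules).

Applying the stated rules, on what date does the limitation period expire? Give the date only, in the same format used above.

The limitation period began to run on 2011-11-06.
Adding the 5 years base period to 2011-11-06 gives a deadline of 2016-11-06, before any tolling.
The period was tolled for 120 days by the plaintiff's legal incapacity (2016-01-16 to 2016-05-15), pushing the deadline to 2017-03-06.
Nothing else in the chronology tolls or restarts the period.

2017-03-06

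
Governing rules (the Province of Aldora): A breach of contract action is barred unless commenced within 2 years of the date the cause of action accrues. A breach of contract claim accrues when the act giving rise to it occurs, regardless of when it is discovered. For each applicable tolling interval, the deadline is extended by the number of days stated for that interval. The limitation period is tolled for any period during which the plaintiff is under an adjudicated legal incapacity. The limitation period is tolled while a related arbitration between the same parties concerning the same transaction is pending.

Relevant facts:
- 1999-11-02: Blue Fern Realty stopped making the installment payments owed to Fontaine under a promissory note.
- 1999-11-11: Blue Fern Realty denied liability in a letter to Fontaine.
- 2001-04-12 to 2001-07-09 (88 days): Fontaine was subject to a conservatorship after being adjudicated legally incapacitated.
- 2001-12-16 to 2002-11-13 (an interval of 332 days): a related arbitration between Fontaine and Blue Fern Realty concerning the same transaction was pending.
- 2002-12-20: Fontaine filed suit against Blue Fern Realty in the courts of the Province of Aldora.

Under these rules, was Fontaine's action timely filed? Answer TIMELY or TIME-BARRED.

The claim accrued on 1999-11-02, when the wrongful act occurred.
The untolled deadline — 2 years after 1999-11-02 — is 2001-11-02.
The plaintiff's legal incapacity from 2001-04-12 to 2001-07-09 tolled the period for 88 days, extending the deadline to 2002-01-29.
The period was tolled for 332 days by the pending related arbitration (2001-12-16 to 2002-11-13), pushing the deadline to 2002-12-27.
Nothing else in the chronology tolls or restarts the period.
Fontaine filed on 2002-12-20, before the 2002-12-27 deadline, so the action is timely.

TIMELY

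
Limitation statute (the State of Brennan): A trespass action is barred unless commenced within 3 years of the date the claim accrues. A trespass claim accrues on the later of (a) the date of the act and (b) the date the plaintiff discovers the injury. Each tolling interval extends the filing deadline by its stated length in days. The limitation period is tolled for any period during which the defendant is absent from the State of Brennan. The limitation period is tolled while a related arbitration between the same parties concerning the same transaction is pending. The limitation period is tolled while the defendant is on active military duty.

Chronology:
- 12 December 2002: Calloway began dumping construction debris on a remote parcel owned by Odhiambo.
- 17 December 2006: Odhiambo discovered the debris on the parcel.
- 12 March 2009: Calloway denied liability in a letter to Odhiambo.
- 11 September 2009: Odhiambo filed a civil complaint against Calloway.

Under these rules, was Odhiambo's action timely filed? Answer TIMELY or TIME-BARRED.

The claim accrued on 17 December 2006 — the later of the 12 December 2002 act and the 17 December 2006 discovery.
3 years from 17 December 2006 is 17 December 2009.
The other events in the timeline have no effect on the limitation period under the stated rules.
Filing on 11 September 2009 beat the 17 December 2009 deadline — the action is timely.

TIMELY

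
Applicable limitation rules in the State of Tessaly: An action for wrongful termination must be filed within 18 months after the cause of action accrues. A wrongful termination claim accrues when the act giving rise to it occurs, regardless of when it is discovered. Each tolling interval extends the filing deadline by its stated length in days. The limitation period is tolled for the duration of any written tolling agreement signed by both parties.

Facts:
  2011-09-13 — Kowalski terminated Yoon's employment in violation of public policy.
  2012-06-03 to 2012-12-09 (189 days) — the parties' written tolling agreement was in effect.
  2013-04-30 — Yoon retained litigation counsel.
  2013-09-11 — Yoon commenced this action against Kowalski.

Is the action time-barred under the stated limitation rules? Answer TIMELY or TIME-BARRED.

The cause of action accrued on 2011-09-13, the date of the act.
Adding the 18 months base period to 2011-09-13 gives a deadline of 2013-03-13, before any tolling.
The written tolling agreement from 2012-06-03 to 2012-12-09 tolled the period for 189 days, extending the deadline to 2013-09-18.
The other events in the timeline have no effect on the limitation period under the stated rules.
Filing on 2013-09-11 beat the 2013-09-18 deadline — the action is timely.

TIMELY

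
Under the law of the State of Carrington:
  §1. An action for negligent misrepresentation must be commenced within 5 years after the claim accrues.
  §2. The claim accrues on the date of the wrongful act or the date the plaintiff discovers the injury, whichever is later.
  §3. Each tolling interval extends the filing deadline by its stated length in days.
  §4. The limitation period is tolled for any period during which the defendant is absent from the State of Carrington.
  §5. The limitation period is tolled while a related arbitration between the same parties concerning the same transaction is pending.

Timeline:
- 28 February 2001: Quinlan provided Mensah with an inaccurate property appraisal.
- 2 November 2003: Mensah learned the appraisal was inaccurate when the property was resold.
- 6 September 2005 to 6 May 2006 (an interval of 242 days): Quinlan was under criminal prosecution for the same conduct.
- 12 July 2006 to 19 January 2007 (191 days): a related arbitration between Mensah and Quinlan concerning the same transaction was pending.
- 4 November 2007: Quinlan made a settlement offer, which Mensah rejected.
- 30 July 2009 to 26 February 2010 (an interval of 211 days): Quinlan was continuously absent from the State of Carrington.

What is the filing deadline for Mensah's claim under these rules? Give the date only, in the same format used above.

Taking the later of the act (28 February 2001) and discovery (2 November 2003), the claim accrued on 2 November 2003.
5 years from 2 November 2003 is 2 November 2008.
The pending related arbitration from 12 July 2006 to 19 January 2007 tolled the period for 191 days, extending the deadline to 12 May 2009.
By the time the defendant's absence from the jurisdiction began on 30 July 2009, the limitation period had already expired on 12 May 2009; that interval cannot revive it.
Although a criminal prosecution ran from 6 September 2005 to 6 May 2006, the stated rules do not make that a tolling event, so it is disregarded.
The other events in the timeline have no effect on the limitation period under the stated rules.

12 May 2009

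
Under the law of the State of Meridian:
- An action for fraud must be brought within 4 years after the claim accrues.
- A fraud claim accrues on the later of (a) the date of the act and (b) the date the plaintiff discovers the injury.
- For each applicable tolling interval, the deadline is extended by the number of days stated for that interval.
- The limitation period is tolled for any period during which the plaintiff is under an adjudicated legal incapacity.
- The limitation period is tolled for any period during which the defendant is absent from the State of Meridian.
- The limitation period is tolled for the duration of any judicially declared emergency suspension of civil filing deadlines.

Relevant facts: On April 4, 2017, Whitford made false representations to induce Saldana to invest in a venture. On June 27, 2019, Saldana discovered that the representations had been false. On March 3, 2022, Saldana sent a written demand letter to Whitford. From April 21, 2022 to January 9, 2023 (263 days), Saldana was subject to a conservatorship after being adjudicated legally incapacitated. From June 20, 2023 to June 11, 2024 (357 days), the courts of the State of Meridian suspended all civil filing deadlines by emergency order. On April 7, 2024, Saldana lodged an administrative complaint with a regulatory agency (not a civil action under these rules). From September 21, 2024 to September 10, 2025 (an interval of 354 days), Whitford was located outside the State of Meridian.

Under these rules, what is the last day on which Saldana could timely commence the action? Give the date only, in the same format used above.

Taking the later of the act (April 4, 2017) and discovery (June 27, 2019), the claim accrued on June 27, 2019.
Adding the 4 years base period to June 27, 2019 gives a deadline of June 27, 2023, before any tolling.
The period was tolled for 263 days by the plaintiff's legal incapacity (April 21, 2022 to January 9, 2023), pushing the deadline to March 16, 2024.
The period was tolled for 357 days by the emergency suspension of filing deadlines (June 20, 2023 to June 11, 2024), pushing the deadline to March 8, 2025.
Because the defendant's absence from the jurisdiction ran from September 21, 2024 to September 10, 2025, the deadline is extended by 354 days to February 25, 2026.
The other events in the timeline have no effect on the limitation period under the stated rules.

February 25, 2026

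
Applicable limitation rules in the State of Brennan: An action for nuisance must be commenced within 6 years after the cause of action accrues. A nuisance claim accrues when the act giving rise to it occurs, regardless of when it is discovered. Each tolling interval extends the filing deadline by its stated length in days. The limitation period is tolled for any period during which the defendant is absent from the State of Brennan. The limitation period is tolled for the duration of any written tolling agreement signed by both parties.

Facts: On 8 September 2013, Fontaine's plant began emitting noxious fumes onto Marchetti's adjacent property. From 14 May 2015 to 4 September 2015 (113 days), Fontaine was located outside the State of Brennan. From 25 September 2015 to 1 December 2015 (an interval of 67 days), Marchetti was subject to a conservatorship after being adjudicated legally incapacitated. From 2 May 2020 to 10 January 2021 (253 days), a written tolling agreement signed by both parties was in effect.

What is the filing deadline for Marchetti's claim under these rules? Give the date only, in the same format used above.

30 December 2019

The limitation period began to run on 8 September 2013.
The untolled deadline — 6 years after 8 September 2013 — is 8 September 2019.
Because the defendant's absence from the jurisdiction ran from 14 May 2015 to 4 September 2015, the deadline is extended by 113 days to 30 December 2019.
The written tolling agreement from 2 May 2020 to 10 January 2021 began after the period had already run on 30 December 2019, so it has no tolling effect.
No stated provision tolls the period for the plaintiff's incapacity, so the interval from 25 September 2015 to 1 December 2015 has no effect on the deadline.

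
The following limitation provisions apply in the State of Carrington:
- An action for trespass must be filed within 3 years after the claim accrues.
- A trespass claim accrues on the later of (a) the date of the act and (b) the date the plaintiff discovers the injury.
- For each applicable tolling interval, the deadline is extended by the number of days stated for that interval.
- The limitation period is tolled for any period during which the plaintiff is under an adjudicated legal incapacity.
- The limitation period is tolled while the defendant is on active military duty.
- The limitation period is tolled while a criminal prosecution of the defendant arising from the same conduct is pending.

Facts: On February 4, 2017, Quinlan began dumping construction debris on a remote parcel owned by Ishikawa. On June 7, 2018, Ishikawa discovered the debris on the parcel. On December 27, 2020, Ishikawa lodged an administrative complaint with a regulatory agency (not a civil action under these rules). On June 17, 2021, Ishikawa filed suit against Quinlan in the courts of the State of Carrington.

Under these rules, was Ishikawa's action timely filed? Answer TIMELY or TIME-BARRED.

Taking the later of the act (February 4, 2017) and discovery (June 7, 2018), the claim accrued on June 7, 2018.
The untolled deadline — 3 years after June 7, 2018 — is June 7, 2021.
None of the other events listed affects the running of the period under the stated rules.
Ishikawa filed on June 17, 2021, after the June 7, 2021 deadline, so the action is time-barred.

TIME-BARRED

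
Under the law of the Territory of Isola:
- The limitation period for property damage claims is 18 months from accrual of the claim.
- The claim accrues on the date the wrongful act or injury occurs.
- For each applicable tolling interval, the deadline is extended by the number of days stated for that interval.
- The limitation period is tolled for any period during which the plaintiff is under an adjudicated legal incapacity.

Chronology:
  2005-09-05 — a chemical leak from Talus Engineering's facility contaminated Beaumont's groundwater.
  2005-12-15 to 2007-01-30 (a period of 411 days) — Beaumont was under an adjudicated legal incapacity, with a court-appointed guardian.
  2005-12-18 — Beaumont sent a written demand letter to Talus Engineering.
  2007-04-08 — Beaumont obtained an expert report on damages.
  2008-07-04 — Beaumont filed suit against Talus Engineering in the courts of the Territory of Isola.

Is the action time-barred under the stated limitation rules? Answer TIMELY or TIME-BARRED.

The claim accrued on 2005-09-05, when the wrongful act occurred.
The untolled deadline — 18 months after 2005-09-05 — is 2007-03-05.
The period was tolled for 411 days by the plaintiff's legal incapacity (2005-12-15 to 2007-01-30), pushing the deadline to 2008-04-19.
The other events in the timeline have no effect on the limitation period under the stated rules.
Beaumont filed on 2008-07-04, after the 2008-04-19 deadline, so the action is time-barred.

TIME-BARRED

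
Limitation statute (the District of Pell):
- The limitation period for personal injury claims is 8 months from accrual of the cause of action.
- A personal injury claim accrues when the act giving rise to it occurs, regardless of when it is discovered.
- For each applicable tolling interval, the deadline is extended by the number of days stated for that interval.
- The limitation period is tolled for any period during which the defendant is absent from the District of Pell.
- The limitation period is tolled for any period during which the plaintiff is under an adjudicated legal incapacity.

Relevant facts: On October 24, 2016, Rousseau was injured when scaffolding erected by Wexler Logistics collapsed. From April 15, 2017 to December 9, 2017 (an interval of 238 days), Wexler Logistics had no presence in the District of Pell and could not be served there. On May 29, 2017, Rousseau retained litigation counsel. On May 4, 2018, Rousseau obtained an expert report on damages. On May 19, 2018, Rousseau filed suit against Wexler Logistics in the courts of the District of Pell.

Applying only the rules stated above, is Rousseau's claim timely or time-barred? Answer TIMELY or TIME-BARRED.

The claim accrued on October 24, 2016, when the wrongful act occurred.
Adding the 8 months base period to October 24, 2016 gives a deadline of June 24, 2017, before any tolling.
The defendant's absence from the jurisdiction from April 15, 2017 to December 9, 2017 tolled the period for 238 days, extending the deadline to February 17, 2018.
Nothing else in the chronology tolls or restarts the period.
Filing on May 19, 2018 missed the February 17, 2018 deadline — the action is time-barred.

TIME-BARRED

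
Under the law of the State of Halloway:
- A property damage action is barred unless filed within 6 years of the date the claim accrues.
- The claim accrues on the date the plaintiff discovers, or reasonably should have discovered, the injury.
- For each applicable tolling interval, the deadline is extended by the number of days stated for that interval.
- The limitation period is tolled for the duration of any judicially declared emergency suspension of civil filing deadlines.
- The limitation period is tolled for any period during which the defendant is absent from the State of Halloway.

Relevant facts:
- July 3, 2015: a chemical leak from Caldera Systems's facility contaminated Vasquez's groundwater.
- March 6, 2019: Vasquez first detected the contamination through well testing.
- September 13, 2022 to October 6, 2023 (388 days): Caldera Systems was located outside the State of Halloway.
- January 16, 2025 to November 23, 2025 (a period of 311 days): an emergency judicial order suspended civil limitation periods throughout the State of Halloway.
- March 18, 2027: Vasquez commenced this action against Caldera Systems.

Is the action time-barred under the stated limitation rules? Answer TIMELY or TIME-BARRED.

TIME-BARRED

Under the discovery rule, the claim accrued on March 6, 2019, when Vasquez discovered the injury — not on the July 3, 2015 date of the underlying act.
The untolled deadline — 6 years after March 6, 2019 — is March 6, 2025.
The period was tolled for 388 days by the defendant's absence from the jurisdiction (September 13, 2022 to October 6, 2023), pushing the deadline to March 29, 2026.
The emergency suspension of filing deadlines from January 16, 2025 to November 23, 2025 tolled the period for 311 days, extending the deadline to February 3, 2027.
Filing on March 18, 2027 missed the February 3, 2027 deadline — the action is time-barred.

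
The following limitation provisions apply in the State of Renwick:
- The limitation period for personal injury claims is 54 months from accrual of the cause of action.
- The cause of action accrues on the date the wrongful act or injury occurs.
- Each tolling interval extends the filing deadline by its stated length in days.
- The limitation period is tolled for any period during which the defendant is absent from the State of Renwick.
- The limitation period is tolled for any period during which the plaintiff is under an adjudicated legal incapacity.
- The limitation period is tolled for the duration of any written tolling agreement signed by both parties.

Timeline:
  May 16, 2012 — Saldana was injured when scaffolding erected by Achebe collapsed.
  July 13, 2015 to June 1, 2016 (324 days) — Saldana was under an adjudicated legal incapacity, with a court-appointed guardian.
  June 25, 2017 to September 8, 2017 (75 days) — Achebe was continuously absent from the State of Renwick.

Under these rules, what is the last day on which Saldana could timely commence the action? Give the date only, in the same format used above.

December 20, 2017

The cause of action accrued on May 16, 2012, the date of the act.
Adding the 54 months base period to May 16, 2012 gives a deadline of November 16, 2016, before any tolling.
Because the plaintiff's legal incapacity ran from July 13, 2015 to June 1, 2016, the deadline is extended by 324 days to October 6, 2017.
The period was tolled for 75 days by the defendant's absence from the jurisdiction (June 25, 2017 to September 8, 2017), pushing the deadline to December 20, 2017.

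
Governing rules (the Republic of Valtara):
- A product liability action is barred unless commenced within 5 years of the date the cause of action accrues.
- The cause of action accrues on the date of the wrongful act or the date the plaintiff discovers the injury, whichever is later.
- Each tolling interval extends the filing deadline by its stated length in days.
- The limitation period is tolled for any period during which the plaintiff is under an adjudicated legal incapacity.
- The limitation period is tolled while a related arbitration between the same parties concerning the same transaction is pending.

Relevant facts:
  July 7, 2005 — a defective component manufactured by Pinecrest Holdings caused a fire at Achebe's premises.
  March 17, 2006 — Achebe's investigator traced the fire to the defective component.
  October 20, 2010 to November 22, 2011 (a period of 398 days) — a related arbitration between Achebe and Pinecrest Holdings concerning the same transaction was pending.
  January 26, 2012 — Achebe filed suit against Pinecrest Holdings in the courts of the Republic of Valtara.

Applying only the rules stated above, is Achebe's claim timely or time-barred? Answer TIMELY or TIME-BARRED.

TIMELY

The claim accrued on March 17, 2006 — the later of the July 7, 2005 act and the March 17, 2006 discovery.
Adding the 5 years base period to March 17, 2006 gives a deadline of March 17, 2011, before any tolling.
The pending related arbitration from October 20, 2010 to November 22, 2011 tolled the period for 398 days, extending the deadline to April 18, 2012.
The January 26, 2012 filing precedes the April 18, 2012 deadline; the claim is timely.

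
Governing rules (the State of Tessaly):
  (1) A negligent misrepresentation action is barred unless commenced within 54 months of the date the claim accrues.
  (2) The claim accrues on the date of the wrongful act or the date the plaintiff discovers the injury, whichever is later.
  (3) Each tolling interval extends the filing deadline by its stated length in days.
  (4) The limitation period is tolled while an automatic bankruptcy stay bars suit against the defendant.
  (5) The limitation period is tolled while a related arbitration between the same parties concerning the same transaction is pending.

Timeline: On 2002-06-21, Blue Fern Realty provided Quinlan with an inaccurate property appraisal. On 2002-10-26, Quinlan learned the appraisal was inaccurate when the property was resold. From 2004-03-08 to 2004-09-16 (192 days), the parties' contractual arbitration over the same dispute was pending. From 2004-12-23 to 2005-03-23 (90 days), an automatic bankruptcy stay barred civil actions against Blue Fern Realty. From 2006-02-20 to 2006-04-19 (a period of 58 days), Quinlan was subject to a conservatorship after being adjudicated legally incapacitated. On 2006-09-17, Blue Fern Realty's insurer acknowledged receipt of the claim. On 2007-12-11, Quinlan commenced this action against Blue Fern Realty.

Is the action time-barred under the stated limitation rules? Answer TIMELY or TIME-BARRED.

TIMELY

Taking the later of the act (2002-06-21) and discovery (2002-10-26), the claim accrued on 2002-10-26.
The untolled deadline — 54 months after 2002-10-26 — is 2007-04-26.
The pending related arbitration from 2004-03-08 to 2004-09-16 tolled the period for 192 days, extending the deadline to 2007-11-04.
The period was tolled for 90 days by the automatic bankruptcy stay (2004-12-23 to 2005-03-23), pushing the deadline to 2008-02-02.
Although the plaintiff's incapacity ran from 2006-02-20 to 2006-04-19, the stated rules do not make that a tolling event, so it is disregarded.
None of the other events listed affects the running of the period under the stated rules.
The 2007-12-11 filing precedes the 2008-02-02 deadline; the claim is timely.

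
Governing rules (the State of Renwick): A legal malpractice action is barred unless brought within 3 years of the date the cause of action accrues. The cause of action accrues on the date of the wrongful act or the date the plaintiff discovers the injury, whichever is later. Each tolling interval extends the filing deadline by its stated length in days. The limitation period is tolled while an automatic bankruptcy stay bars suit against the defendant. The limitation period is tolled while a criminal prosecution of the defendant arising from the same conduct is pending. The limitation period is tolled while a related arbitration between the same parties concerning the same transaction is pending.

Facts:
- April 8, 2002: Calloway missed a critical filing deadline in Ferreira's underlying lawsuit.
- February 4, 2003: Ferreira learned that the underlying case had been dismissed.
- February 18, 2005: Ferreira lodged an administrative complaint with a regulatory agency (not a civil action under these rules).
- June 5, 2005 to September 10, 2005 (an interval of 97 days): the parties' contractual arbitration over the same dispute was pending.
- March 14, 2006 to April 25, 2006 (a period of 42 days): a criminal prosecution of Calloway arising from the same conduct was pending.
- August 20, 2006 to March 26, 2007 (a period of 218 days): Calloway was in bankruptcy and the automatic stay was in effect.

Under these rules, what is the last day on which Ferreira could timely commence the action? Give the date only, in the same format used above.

Taking the later of the act (April 8, 2002) and discovery (February 4, 2003), the claim accrued on February 4, 2003.
3 years from February 4, 2003 is February 4, 2006.
The pending related arbitration from June 5, 2005 to September 10, 2005 tolled the period for 97 days, extending the deadline to May 12, 2006.
Because the pending criminal prosecution ran from March 14, 2006 to April 25, 2006, the deadline is extended by 42 days to June 23, 2006.
By the time the automatic bankruptcy stay began on August 20, 2006, the limitation period had already expired on June 23, 2006; that interval cannot revive it.
None of the other events listed affects the running of the period under the stated rules.

June 23, 2006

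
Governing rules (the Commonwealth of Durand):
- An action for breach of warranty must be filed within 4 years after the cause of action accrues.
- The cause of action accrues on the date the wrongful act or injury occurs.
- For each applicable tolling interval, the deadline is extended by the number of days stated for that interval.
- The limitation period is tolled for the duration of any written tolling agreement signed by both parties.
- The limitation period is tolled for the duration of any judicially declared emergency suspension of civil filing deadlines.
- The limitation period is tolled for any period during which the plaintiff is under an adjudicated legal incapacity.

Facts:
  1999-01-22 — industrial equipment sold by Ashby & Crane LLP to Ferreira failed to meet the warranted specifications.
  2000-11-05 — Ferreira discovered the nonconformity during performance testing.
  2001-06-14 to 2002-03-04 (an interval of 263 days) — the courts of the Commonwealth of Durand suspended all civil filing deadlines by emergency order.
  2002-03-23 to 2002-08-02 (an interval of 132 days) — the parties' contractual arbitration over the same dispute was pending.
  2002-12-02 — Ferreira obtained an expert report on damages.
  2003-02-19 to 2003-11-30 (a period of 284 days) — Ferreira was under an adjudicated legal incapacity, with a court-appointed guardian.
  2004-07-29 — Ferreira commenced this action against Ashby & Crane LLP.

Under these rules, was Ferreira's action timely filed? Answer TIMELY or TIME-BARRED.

TIME-BARRED

The claim accrued on 1999-01-22, when the wrongful act occurred; under the stated occurrence rule the 2000-11-05 discovery does not delay accrual.
Adding the 4 years base period to 1999-01-22 gives a deadline of 2003-01-22, before any tolling.
The emergency suspension of filing deadlines from 2001-06-14 to 2002-03-04 tolled the period for 263 days, extending the deadline to 2003-10-12.
The period was tolled for 284 days by the plaintiff's legal incapacity (2003-02-19 to 2003-11-30), pushing the deadline to 2004-07-22.
The pending related arbitration from 2002-03-23 to 2002-08-02 does not toll the period, because no stated rule makes a pending arbitration a tolling event.
Nothing else in the chronology tolls or restarts the period.
Ferreira filed on 2004-07-29, after the 2004-07-22 deadline, so the action is time-barred.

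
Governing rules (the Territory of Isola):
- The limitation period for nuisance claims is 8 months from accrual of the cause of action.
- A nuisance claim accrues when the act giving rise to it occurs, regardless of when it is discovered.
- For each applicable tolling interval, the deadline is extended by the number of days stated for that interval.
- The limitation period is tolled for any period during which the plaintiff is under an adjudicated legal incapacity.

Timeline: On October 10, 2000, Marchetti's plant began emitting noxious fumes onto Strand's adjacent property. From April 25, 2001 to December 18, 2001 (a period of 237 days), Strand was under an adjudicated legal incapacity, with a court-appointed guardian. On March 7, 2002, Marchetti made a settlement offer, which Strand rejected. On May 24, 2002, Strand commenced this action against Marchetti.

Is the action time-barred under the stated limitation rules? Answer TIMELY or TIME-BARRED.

The limitation period began to run on October 10, 2000.
The untolled deadline — 8 months after October 10, 2000 — is June 10, 2001.
The period was tolled for 237 days by the plaintiff's legal incapacity (April 25, 2001 to December 18, 2001), pushing the deadline to February 2, 2002.
Nothing else in the chronology tolls or restarts the period.
The May 24, 2002 filing falls after the February 2, 2002 deadline; the claim is time-barred.

TIME-BARRED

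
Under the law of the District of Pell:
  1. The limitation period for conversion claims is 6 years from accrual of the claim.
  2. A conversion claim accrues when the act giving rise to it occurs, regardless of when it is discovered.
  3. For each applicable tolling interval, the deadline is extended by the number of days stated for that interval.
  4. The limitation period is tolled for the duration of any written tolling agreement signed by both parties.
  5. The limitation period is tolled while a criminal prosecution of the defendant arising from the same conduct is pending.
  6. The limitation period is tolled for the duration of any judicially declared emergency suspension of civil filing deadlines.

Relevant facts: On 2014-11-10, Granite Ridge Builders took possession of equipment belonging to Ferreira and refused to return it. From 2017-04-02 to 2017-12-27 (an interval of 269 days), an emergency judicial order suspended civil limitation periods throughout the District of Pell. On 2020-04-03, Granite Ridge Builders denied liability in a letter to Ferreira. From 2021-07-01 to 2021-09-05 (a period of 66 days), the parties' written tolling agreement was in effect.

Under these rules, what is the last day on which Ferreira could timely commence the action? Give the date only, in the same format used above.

The limitation period began to run on 2014-11-10.
6 years from 2014-11-10 is 2020-11-10.
Because the emergency suspension of filing deadlines ran from 2017-04-02 to 2017-12-27, the deadline is extended by 269 days to 2021-08-06.
The written tolling agreement from 2021-07-01 to 2021-09-05 tolled the period for 66 days, extending the deadline to 2021-10-11.
None of the other events listed affects the running of the period under the stated rules.

2021-10-11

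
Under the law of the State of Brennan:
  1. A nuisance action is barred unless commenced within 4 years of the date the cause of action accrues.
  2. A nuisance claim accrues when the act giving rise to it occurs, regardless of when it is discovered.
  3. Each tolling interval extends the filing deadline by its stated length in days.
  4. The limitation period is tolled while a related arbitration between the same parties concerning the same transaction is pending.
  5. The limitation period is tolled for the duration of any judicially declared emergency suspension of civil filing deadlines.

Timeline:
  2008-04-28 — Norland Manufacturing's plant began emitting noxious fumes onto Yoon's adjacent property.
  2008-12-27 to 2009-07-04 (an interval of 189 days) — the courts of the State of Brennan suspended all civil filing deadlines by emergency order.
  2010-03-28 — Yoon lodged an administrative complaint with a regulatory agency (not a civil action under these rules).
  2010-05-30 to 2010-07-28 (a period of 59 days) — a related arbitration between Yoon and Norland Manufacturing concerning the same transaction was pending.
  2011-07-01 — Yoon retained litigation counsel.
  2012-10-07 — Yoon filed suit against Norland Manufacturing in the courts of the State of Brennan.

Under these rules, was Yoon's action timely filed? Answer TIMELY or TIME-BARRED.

TIMELY

The limitation period began to run on 2008-04-28.
Adding the 4 years base period to 2008-04-28 gives a deadline of 2012-04-28, before any tolling.
The period was tolled for 189 days by the emergency suspension of filing deadlines (2008-12-27 to 2009-07-04), pushing the deadline to 2012-11-03.
The period was tolled for 59 days by the pending related arbitration (2010-05-30 to 2010-07-28), pushing the deadline to 2013-01-01.
The other events in the timeline have no effect on the limitation period under the stated rules.
Yoon filed on 2012-10-07, before the 2013-01-01 deadline, so the action is timely.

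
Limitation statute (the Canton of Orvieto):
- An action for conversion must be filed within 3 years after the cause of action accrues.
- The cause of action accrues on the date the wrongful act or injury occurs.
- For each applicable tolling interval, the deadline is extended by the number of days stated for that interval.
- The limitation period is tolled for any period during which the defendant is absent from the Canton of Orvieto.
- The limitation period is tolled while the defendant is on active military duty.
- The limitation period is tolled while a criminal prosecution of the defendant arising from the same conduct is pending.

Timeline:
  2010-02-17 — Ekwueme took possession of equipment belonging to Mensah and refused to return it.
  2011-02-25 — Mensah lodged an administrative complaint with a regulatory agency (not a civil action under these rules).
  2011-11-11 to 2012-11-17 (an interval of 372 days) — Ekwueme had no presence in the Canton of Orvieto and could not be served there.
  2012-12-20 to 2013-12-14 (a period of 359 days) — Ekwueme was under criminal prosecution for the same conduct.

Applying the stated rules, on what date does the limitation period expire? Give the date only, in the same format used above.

2015-02-18

The limitation period began to run on 2010-02-17.
The untolled deadline — 3 years after 2010-02-17 — is 2013-02-17.
The period was tolled for 372 days by the defendant's absence from the jurisdiction (2011-11-11 to 2012-11-17), pushing the deadline to 2014-02-24.
Because the pending criminal prosecution ran from 2012-12-20 to 2013-12-14, the deadline is extended by 359 days to 2015-02-18.
Nothing else in the chronology tolls or restarts the period.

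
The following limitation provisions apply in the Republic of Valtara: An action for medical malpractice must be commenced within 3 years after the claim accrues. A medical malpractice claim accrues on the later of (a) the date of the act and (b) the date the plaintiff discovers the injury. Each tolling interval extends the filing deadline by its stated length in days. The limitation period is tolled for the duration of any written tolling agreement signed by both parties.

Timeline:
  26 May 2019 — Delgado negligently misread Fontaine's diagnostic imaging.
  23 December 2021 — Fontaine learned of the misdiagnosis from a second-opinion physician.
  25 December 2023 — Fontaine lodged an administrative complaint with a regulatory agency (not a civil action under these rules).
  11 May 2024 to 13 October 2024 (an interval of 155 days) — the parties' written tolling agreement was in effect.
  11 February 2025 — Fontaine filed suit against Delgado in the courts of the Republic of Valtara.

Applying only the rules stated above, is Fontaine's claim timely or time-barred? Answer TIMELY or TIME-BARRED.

TIMELY

The claim accrued on 23 December 2021 — the later of the 26 May 2019 act and the 23 December 2021 discovery.
Adding the 3 years base period to 23 December 2021 gives a deadline of 23 December 2024, before any tolling.
The period was tolled for 155 days by the written tolling agreement (11 May 2024 to 13 October 2024), pushing the deadline to 27 May 2025.
The other events in the timeline have no effect on the limitation period under the stated rules.
The 11 February 2025 filing precedes the 27 May 2025 deadline; the claim is timely.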